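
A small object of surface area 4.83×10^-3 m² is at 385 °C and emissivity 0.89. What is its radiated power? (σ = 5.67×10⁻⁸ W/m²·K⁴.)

P ≈ 45.7 W

385 °C = 658 K.
Stefan–Boltzmann: P = εσAT⁴ = 0.89 × 5.67×10⁻⁸ × 4.83×10^-3 × (658)⁴ = 0.89 × 5.67×10⁻⁸ × 4.83×10^-3 × 1.87×10^11.
P = 45.7 W.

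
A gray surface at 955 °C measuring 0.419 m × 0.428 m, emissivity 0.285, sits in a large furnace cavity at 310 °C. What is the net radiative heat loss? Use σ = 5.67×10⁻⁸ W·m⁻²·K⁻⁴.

A = 0.419 × 0.428 = 0.179 m².
Convert: 955 °C = 1228 K; 310 °C = 583 K.
Q = εσA(T⁴ − T_s⁴). T⁴ − T_s⁴ = (1228)⁴ − (583)⁴ = 2.27×10^12 − 1.16×10^11 = 2.16×10^12 K⁴.
Q = 0.285 × 5.67×10⁻⁸ × 0.179 × 2.16×10^12 = 6260 W.

Q ≈ 6260 W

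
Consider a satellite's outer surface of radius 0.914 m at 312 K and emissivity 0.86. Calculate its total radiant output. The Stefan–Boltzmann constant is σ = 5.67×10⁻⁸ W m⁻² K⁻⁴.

A = 4πr² = 4π × (0.914)² = 10.5 m².
Stefan–Boltzmann: P = εσAT⁴ = 0.86 × 5.67×10⁻⁸ × 10.5 × (312)⁴ = 0.86 × 5.67×10⁻⁸ × 10.5 × 9.48×10^9.
P = 4850 W.

P ≈ 4850 W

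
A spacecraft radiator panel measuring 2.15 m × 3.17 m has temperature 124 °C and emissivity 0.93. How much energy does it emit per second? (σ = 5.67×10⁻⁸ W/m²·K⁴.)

P ≈ 8930 W

A = 2.15 × 3.17 = 6.82 m².
124 °C = 397 K.
P = εσAT⁴ = 0.93 × 5.67×10⁻⁸ × 6.82 × (397)⁴ = 0.93 × 5.67×10⁻⁸ × 6.82 × 2.48×10^10.
P = 8930 W.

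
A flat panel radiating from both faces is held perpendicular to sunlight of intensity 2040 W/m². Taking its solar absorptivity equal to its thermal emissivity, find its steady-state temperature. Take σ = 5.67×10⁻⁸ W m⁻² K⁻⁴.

T ≈ 366 K

Absorbed flux αS = emitted flux 2εσT⁴ per unit area; with α = ε this gives T = (S/2σ)^(1/4).
T = (2040 / (2 × 5.67×10⁻⁸))^(1/4) = (1.80×10^10)^(1/4).
T = 366 K.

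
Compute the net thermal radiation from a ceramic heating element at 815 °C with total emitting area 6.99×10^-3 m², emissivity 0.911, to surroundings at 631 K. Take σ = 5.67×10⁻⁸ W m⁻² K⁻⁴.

Convert: 815 °C = 1088 K.
Q = εσA(T⁴ − T_s⁴). T⁴ − T_s⁴ = (1088)⁴ − (631)⁴ = 1.40×10^12 − 1.59×10^11 = 1.24×10^12 K⁴.
Q = 0.911 × 5.67×10⁻⁸ × 6.99×10^-3 × 1.24×10^12 = 449 W.

Q ≈ 449 W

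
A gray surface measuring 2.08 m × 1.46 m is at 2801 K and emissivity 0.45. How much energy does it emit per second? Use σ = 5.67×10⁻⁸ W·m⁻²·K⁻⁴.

P ≈ 4.77×10^6 W

A = 2.08 × 1.46 = 3.04 m².
P = εσAT⁴ = 0.45 × 5.67×10⁻⁸ × 3.04 × (2801)⁴ = 0.45 × 5.67×10⁻⁸ × 3.04 × 6.16×10^13.
P = 4.77×10^6 W.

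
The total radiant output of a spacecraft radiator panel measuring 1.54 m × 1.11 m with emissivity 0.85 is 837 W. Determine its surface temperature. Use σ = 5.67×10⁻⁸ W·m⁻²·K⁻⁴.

T ≈ 317 K

A = 1.54 × 1.11 = 1.71 m².
From P = εσAT⁴, T = (P / εσA)^(1/4) = (837 / (0.85 × 5.67×10⁻⁸ × 1.71))^(1/4).
T = (1.02×10^10)^(1/4) = 317 K.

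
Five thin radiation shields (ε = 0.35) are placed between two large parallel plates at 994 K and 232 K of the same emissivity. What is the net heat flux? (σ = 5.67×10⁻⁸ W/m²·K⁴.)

Each of the 6 gaps contributes resistance (2/ε − 1) = 2/0.35 − 1 = 4.714; total = 28.29.
q = σ(T₁⁴ − T₂⁴) / 28.29 = 5.67×10⁻⁸ × 9.73×10^11 / 28.29 = 1950 W/m².

q ≈ 1950 W/m²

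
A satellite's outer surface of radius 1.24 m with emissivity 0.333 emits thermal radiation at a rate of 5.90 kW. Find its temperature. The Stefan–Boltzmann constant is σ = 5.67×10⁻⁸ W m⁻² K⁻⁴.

T ≈ 357 K

A = 4πr² = 4π × (1.24)² = 19.3 m².
From P = εσAT⁴, T = (P / εσA)^(1/4) = (5900 / (0.333 × 5.67×10⁻⁸ × 19.3))^(1/4).
T = (1.62×10^10)^(1/4) = 357 K.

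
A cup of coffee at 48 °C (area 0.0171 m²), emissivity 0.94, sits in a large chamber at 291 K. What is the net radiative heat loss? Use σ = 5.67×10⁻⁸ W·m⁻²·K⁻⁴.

Convert: 48 °C = 321 K.
Q = εσA(T⁴ − T_s⁴). T⁴ − T_s⁴ = (321)⁴ − (291)⁴ = 1.06×10^10 − 7.17×10^9 = 3.45×10^9 K⁴.
Q = 0.94 × 5.67×10⁻⁸ × 0.0171 × 3.45×10^9 = 3.14 W.

Q ≈ 3.14 W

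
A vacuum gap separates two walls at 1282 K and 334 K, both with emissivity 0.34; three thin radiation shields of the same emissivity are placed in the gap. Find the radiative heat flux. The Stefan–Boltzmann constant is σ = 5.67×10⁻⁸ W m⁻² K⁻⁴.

q ≈ 7810 W/m²

Each of the 4 gaps contributes resistance (2/ε − 1) = 2/0.34 − 1 = 4.882; total = 19.53.
q = σ(T₁⁴ − T₂⁴) / 19.53 = 5.67×10⁻⁸ × 2.69×10^12 / 19.53 = 7810 W/m².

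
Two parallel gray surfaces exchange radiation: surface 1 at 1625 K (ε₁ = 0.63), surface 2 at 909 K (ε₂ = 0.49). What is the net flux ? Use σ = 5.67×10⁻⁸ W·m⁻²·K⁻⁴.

For two large parallel gray plates, q = σ(T₁⁴ − T₂⁴) / (1/ε₁ + 1/ε₂ − 1).
1/ε₁ + 1/ε₂ − 1 = 1/0.63 + 1/0.49 − 1 = 2.628.
T₁⁴ − T₂⁴ = 6.97×10^12 − 6.83×10^11 = 6.29×10^12 K⁴.
q = 5.67×10⁻⁸ × 6.29×10^12 / 2.628 = 1.36×10^5 W/m².

q ≈ 1.36×10^5 W/m²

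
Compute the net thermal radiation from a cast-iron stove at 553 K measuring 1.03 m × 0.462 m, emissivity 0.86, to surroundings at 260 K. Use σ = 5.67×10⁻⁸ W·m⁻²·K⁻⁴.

A = 1.03 × 0.462 = 0.476 m².
Q = εσA(T⁴ − T_s⁴). T⁴ − T_s⁴ = (553)⁴ − (260)⁴ = 9.35×10^10 − 4.57×10^9 = 8.89×10^10 K⁴.
Q = 0.86 × 5.67×10⁻⁸ × 0.476 × 8.89×10^10 = 2060 W.

Q ≈ 2060 W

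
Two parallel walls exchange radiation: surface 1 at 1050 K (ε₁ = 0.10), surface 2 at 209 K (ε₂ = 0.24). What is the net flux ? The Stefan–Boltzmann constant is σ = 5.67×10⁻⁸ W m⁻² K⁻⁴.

q ≈ 5230 W/m²

For two large parallel gray plates, q = σ(T₁⁴ − T₂⁴) / (1/ε₁ + 1/ε₂ − 1).
1/ε₁ + 1/ε₂ − 1 = 1/0.10 + 1/0.24 − 1 = 13.17.
T₁⁴ − T₂⁴ = 1.22×10^12 − 1.91×10^9 = 1.21×10^12 K⁴.
q = 5.67×10⁻⁸ × 1.21×10^12 / 13.17 = 5230 W/m².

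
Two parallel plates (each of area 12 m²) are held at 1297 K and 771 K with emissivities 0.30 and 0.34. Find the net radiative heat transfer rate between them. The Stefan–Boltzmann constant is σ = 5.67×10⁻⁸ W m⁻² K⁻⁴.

For two large parallel gray plates, q = σ(T₁⁴ − T₂⁴) / (1/ε₁ + 1/ε₂ − 1).
1/ε₁ + 1/ε₂ − 1 = 1/0.30 + 1/0.34 − 1 = 5.275.
T₁⁴ − T₂⁴ = 2.83×10^12 − 3.53×10^11 = 2.48×10^12 K⁴.
q = 5.67×10⁻⁸ × 2.48×10^12 / 5.275 = 26600 W/m².
Q = q·A = 26600 × 12 = 3.19×10^5 W.

Q ≈ 3.19×10^5 W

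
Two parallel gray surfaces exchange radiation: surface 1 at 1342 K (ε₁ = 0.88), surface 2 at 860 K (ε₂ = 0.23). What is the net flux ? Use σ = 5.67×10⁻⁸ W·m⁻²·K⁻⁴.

For two large parallel gray plates, q = σ(T₁⁴ − T₂⁴) / (1/ε₁ + 1/ε₂ − 1).
1/ε₁ + 1/ε₂ − 1 = 1/0.88 + 1/0.23 − 1 = 4.484.
T₁⁴ − T₂⁴ = 3.24×10^12 − 5.47×10^11 = 2.70×10^12 K⁴.
q = 5.67×10⁻⁸ × 2.70×10^12 / 4.484 = 34100 W/m².

q ≈ 34100 W/m²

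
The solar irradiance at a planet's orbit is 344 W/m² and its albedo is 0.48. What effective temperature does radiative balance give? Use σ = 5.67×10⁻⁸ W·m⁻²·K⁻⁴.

T ≈ 168 K

Power absorbed = (1−a)S·πR²; power emitted = 4πR²σT⁴. Equating and cancelling πR²:
T = ((1−a)S / 4σ)^(1/4) = (179 / (4 × 5.67×10⁻⁸))^(1/4) = (7.89×10^8)^(1/4).
T = 168 K.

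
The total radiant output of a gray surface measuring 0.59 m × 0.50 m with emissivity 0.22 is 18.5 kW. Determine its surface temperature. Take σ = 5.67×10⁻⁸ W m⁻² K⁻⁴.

A = 0.59 × 0.50 = 0.295 m².
From P = εσAT⁴, T = (P / εσA)^(1/4) = (18500 / (0.22 × 5.67×10⁻⁸ × 0.295))^(1/4).
T = (5.03×10^12)^(1/4) = 1500 K.

T ≈ 1500 K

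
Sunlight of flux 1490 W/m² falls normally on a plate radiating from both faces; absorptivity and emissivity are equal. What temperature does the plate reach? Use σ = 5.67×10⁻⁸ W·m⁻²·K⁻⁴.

T ≈ 339 K

Absorbed flux αS = emitted flux 2εσT⁴ per unit area; with α = ε this gives T = (S/2σ)^(1/4).
T = (1490 / (2 × 5.67×10⁻⁸))^(1/4) = (1.31×10^10)^(1/4).
T = 339 K.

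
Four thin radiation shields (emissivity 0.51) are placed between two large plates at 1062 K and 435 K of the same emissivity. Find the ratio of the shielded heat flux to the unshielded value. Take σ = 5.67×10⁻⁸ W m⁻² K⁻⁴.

With N identical shields there are N+1 = 5 gaps in series, each with the same radiative resistance, so the flux falls to 1/(N+1) of its unshielded value.

ratio ≈ 0.200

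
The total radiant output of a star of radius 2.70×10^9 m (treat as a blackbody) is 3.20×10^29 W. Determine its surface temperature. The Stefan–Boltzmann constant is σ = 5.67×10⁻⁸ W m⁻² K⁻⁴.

A = 4πr² = 4π × (2.70×10^9)² = 9.16×10^19 m².
From P = σAT⁴, T = (P / σA)^(1/4) = (3.20×10^29 / (5.67×10⁻⁸ × 9.16×10^19))^(1/4).
T = (6.16×10^16)^(1/4) = 15800 K.

T ≈ 15800 K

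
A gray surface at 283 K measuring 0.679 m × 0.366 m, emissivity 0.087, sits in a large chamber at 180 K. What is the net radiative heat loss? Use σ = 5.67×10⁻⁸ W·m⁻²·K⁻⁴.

Q ≈ 6.58 W

A = 0.679 × 0.366 = 0.249 m².
Q = εσA(T⁴ − T_s⁴). T⁴ − T_s⁴ = (283)⁴ − (180)⁴ = 6.41×10^9 − 1.05×10^9 = 5.36×10^9 K⁴.
Q = 0.087 × 5.67×10⁻⁸ × 0.249 × 5.36×10^9 = 6.58 W.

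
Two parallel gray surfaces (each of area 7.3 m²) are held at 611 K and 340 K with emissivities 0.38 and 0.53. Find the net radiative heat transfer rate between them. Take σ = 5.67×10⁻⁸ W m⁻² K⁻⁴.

For two large parallel gray plates, q = σ(T₁⁴ − T₂⁴) / (1/ε₁ + 1/ε₂ − 1).
1/ε₁ + 1/ε₂ − 1 = 1/0.38 + 1/0.53 − 1 = 3.518.
T₁⁴ − T₂⁴ = 1.39×10^11 − 1.34×10^10 = 1.26×10^11 K⁴.
q = 5.67×10⁻⁸ × 1.26×10^11 / 3.518 = 2030 W/m².
Q = q·A = 2030 × 7.3 = 14800 W.

Q ≈ 14800 W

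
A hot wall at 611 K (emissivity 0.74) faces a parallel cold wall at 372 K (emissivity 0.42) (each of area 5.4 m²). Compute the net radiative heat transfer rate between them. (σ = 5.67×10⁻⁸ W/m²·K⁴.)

Q ≈ 13500 W

For two large parallel gray plates, q = σ(T₁⁴ − T₂⁴) / (1/ε₁ + 1/ε₂ − 1).
1/ε₁ + 1/ε₂ − 1 = 1/0.74 + 1/0.42 − 1 = 2.732.
T₁⁴ − T₂⁴ = 1.39×10^11 − 1.92×10^10 = 1.20×10^11 K⁴.
q = 5.67×10⁻⁸ × 1.20×10^11 / 2.732 = 2490 W/m².
Q = q·A = 2490 × 5.4 = 13500 W.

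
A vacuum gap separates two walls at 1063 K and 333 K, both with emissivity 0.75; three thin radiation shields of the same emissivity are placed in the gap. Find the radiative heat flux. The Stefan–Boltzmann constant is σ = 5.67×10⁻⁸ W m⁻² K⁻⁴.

q ≈ 10800 W/m²

Each of the 4 gaps contributes resistance (2/ε − 1) = 2/0.75 − 1 = 1.667; total = 6.667.
q = σ(T₁⁴ − T₂⁴) / 6.667 = 5.67×10⁻⁸ × 1.26×10^12 / 6.667 = 10800 W/m².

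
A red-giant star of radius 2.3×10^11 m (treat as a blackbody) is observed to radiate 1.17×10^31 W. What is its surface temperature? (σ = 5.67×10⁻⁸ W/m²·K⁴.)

A = 4πr² = 4π × (2.3×10^11)² = 6.65×10^23 m².
From P = σAT⁴, T = (P / σA)^(1/4) = (1.17×10^31 / (5.67×10⁻⁸ × 6.65×10^23))^(1/4).
T = (3.10×10^14)^(1/4) = 4200 K.

T ≈ 4200 K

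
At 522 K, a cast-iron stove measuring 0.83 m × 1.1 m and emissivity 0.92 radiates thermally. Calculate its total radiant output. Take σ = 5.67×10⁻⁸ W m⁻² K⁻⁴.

A = 0.83 × 1.1 = 0.913 m².
Stefan–Boltzmann: P = εσAT⁴ = 0.92 × 5.67×10⁻⁸ × 0.913 × (522)⁴ = 0.92 × 5.67×10⁻⁸ × 0.913 × 7.42×10^10.
P = 3540 W.

P ≈ 3540 W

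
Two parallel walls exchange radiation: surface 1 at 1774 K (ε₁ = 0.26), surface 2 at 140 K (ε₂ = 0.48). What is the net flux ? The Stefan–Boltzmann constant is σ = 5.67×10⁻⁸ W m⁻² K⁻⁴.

For two large parallel gray plates, q = σ(T₁⁴ − T₂⁴) / (1/ε₁ + 1/ε₂ − 1).
1/ε₁ + 1/ε₂ − 1 = 1/0.26 + 1/0.48 − 1 = 4.929.
T₁⁴ − T₂⁴ = 9.90×10^12 − 3.84×10^8 = 9.90×10^12 K⁴.
q = 5.67×10⁻⁸ × 9.90×10^12 / 4.929 = 1.14×10^5 W/m².

q ≈ 1.14×10^5 W/m²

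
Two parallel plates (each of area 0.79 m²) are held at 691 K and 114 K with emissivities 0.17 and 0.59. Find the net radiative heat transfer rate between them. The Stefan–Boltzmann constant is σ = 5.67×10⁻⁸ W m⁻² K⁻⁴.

For two large parallel gray plates, q = σ(T₁⁴ − T₂⁴) / (1/ε₁ + 1/ε₂ − 1).
1/ε₁ + 1/ε₂ − 1 = 1/0.17 + 1/0.59 − 1 = 6.577.
T₁⁴ − T₂⁴ = 2.28×10^11 − 1.69×10^8 = 2.28×10^11 K⁴.
q = 5.67×10⁻⁸ × 2.28×10^11 / 6.577 = 1960 W/m².
Q = q·A = 1960 × 0.79 = 1550 W.

Q ≈ 1550 W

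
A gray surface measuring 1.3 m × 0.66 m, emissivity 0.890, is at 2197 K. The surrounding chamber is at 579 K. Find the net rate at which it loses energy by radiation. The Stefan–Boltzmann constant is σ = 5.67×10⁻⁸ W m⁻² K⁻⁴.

A = 1.3 × 0.66 = 0.858 m².
Q = εσA(T⁴ − T_s⁴). T⁴ − T_s⁴ = (2197)⁴ − (579)⁴ = 2.33×10^13 − 1.12×10^11 = 2.32×10^13 K⁴.
Q = 0.890 × 5.67×10⁻⁸ × 0.858 × 2.32×10^13 = 1.00×10^6 W.

Q ≈ 1.00×10^6 W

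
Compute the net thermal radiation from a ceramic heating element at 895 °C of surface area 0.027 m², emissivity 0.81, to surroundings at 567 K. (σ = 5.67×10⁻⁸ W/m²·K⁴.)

Convert: 895 °C = 1168 K.
Q = εσA(T⁴ − T_s⁴). T⁴ − T_s⁴ = (1168)⁴ − (567)⁴ = 1.86×10^12 − 1.03×10^11 = 1.76×10^12 K⁴.
Q = 0.81 × 5.67×10⁻⁸ × 0.0270 × 1.76×10^12 = 2180 W.

Q ≈ 2180 W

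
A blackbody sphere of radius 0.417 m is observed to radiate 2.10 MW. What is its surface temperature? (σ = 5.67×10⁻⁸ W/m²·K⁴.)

A = 4πr² = 4π × (0.417)² = 2.19 m².
From P = σAT⁴, T = (P / σA)^(1/4) = (2.10×10^6 / (5.67×10⁻⁸ × 2.19))^(1/4).
T = (1.69×10^13)^(1/4) = 2030 K.

T ≈ 2030 K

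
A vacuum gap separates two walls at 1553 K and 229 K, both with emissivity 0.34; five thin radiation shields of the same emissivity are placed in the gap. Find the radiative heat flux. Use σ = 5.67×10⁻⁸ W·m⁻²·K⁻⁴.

q ≈ 11300 W/m²

Each of the 6 gaps contributes resistance (2/ε − 1) = 2/0.34 − 1 = 4.882; total = 29.29.
q = σ(T₁⁴ − T₂⁴) / 29.29 = 5.67×10⁻⁸ × 5.81×10^12 / 29.29 = 11300 W/m².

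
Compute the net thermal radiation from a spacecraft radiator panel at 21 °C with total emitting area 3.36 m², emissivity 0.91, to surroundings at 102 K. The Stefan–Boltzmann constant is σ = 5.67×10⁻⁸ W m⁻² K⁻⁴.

Convert: 21 °C = 294 K.
Q = εσA(T⁴ − T_s⁴). T⁴ − T_s⁴ = (294)⁴ − (102)⁴ = 7.47×10^9 − 1.08×10^8 = 7.36×10^9 K⁴.
Q = 0.91 × 5.67×10⁻⁸ × 3.36 × 7.36×10^9 = 1280 W.

Q ≈ 1280 W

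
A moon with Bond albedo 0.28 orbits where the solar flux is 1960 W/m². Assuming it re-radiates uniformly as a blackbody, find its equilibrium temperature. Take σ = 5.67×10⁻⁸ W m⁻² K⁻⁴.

T ≈ 281 K

Power absorbed = (1−a)S·πR²; power emitted = 4πR²σT⁴. Equating and cancelling πR²:
T = ((1−a)S / 4σ)^(1/4) = (1410 / (4 × 5.67×10⁻⁸))^(1/4) = (6.22×10^9)^(1/4).
T = 281 K.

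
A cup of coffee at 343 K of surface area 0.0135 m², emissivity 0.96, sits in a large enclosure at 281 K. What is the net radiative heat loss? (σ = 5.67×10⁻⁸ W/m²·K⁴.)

Q = εσA(T⁴ − T_s⁴). T⁴ − T_s⁴ = (343)⁴ − (281)⁴ = 1.38×10^10 − 6.23×10^9 = 7.61×10^9 K⁴.
Q = 0.96 × 5.67×10⁻⁸ × 0.0135 × 7.61×10^9 = 5.59 W.

Q ≈ 5.59 W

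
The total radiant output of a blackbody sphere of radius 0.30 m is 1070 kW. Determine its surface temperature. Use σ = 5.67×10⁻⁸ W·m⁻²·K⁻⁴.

A = 4πr² = 4π × (0.30)² = 1.13 m².
From P = σAT⁴, T = (P / σA)^(1/4) = (1.07×10^6 / (5.67×10⁻⁸ × 1.13))^(1/4).
T = (1.67×10^13)^(1/4) = 2020 K.

T ≈ 2020 K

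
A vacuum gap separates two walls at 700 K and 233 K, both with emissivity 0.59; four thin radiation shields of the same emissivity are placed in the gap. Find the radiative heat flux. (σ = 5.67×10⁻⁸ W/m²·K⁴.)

q ≈ 1130 W/m²

Each of the 5 gaps contributes resistance (2/ε − 1) = 2/0.59 − 1 = 2.390; total = 11.95.
q = σ(T₁⁴ − T₂⁴) / 11.95 = 5.67×10⁻⁸ × 2.37×10^11 / 11.95 = 1130 W/m².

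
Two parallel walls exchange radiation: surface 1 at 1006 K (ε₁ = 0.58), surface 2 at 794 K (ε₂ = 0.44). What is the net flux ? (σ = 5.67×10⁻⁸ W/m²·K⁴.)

q ≈ 11900 W/m²

For two large parallel gray plates, q = σ(T₁⁴ − T₂⁴) / (1/ε₁ + 1/ε₂ − 1).
1/ε₁ + 1/ε₂ − 1 = 1/0.58 + 1/0.44 − 1 = 2.997.
T₁⁴ − T₂⁴ = 1.02×10^12 − 3.97×10^11 = 6.27×10^11 K⁴.
q = 5.67×10⁻⁸ × 6.27×10^11 / 2.997 = 11900 W/m².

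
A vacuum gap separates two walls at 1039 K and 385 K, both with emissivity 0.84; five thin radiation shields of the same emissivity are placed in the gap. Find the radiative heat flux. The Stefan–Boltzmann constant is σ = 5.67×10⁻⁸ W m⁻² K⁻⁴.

q ≈ 7820 W/m²

Each of the 6 gaps contributes resistance (2/ε − 1) = 2/0.84 − 1 = 1.381; total = 8.286.
q = σ(T₁⁴ − T₂⁴) / 8.286 = 5.67×10⁻⁸ × 1.14×10^12 / 8.286 = 7820 W/m².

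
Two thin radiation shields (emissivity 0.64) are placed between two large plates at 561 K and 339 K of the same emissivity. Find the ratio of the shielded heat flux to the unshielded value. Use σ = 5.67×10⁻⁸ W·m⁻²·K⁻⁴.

ratio ≈ 0.333

With N identical shields there are N+1 = 3 gaps in series, each with the same radiative resistance, so the flux falls to 1/(N+1) of its unshielded value.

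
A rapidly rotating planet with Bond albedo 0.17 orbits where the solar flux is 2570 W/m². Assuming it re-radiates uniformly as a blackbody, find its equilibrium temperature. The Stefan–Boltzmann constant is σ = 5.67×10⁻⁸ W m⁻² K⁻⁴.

Power absorbed = (1−a)S·πR²; power emitted = 4πR²σT⁴. Equating and cancelling πR²:
T = ((1−a)S / 4σ)^(1/4) = (2130 / (4 × 5.67×10⁻⁸))^(1/4) = (9.41×10^9)^(1/4).
T = 311 K.

T ≈ 311 K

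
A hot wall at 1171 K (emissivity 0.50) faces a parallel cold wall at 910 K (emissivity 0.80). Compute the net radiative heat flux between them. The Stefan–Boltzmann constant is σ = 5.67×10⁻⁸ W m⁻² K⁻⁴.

q ≈ 30100 W/m²

For two large parallel gray plates, q = σ(T₁⁴ − T₂⁴) / (1/ε₁ + 1/ε₂ − 1).
1/ε₁ + 1/ε₂ − 1 = 1/0.50 + 1/0.80 − 1 = 2.250.
T₁⁴ − T₂⁴ = 1.88×10^12 − 6.86×10^11 = 1.19×10^12 K⁴.
q = 5.67×10⁻⁸ × 1.19×10^12 / 2.250 = 30100 W/m².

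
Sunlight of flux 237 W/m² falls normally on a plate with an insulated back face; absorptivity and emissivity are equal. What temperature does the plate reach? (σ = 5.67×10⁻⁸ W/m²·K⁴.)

T ≈ 254 K

Absorbed flux αS = emitted flux εσT⁴ (one radiating face); with α = ε, T = (S/σ)^(1/4).
T = (237 / 5.67×10⁻⁸)^(1/4) = (4.18×10^9)^(1/4).
T = 254 K.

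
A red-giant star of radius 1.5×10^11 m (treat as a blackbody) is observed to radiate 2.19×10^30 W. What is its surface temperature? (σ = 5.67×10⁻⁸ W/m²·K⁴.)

A = 4πr² = 4π × (1.5×10^11)² = 2.83×10^23 m².
From P = σAT⁴, T = (P / σA)^(1/4) = (2.19×10^30 / (5.67×10⁻⁸ × 2.83×10^23))^(1/4).
T = (1.37×10^14)^(1/4) = 3420 K.

T ≈ 3420 K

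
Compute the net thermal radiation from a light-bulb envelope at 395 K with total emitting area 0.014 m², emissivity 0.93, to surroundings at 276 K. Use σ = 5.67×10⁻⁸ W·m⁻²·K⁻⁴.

Q = εσA(T⁴ − T_s⁴). T⁴ − T_s⁴ = (395)⁴ − (276)⁴ = 2.43×10^10 − 5.80×10^9 = 1.85×10^10 K⁴.
Q = 0.93 × 5.67×10⁻⁸ × 0.0140 × 1.85×10^10 = 13.7 W.

Q ≈ 13.7 W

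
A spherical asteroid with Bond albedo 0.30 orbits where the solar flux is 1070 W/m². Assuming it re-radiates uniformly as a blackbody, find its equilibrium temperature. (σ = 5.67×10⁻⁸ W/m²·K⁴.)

T ≈ 240 K

Power absorbed = (1−a)S·πR²; power emitted = 4πR²σT⁴. Equating and cancelling πR²:
T = ((1−a)S / 4σ)^(1/4) = (749 / (4 × 5.67×10⁻⁸))^(1/4) = (3.30×10^9)^(1/4).
T = 240 K.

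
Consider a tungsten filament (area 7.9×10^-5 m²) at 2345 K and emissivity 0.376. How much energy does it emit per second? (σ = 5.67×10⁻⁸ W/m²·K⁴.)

Stefan–Boltzmann: P = εσAT⁴ = 0.376 × 5.67×10⁻⁸ × 7.90×10^-5 × (2345)⁴ = 0.376 × 5.67×10⁻⁸ × 7.90×10^-5 × 3.02×10^13.
P = 50.9 W.

P ≈ 50.9 W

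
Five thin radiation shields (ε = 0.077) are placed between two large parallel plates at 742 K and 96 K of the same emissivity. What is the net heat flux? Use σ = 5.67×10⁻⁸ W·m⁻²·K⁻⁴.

q ≈ 115 W/m²

Each of the 6 gaps contributes resistance (2/ε − 1) = 2/0.077 − 1 = 24.97; total = 149.8.
q = σ(T₁⁴ − T₂⁴) / 149.8 = 5.67×10⁻⁸ × 3.03×10^11 / 149.8 = 115 W/m².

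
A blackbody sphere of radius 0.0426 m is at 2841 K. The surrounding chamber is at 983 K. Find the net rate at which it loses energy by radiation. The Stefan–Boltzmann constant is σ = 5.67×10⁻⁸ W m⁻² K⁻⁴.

A = 4πr² = 4π × (0.0426)² = 0.0228 m².
Q = σA(T⁴ − T_s⁴). T⁴ − T_s⁴ = (2841)⁴ − (983)⁴ = 6.51×10^13 − 9.34×10^11 = 6.42×10^13 K⁴.
Q = 5.67×10⁻⁸ × 0.0228 × 6.42×10^13 = 83000 W.

Q ≈ 83000 W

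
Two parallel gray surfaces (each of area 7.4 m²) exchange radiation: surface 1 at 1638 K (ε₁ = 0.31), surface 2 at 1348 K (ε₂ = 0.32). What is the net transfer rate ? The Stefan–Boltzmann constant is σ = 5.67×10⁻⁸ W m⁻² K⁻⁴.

Q ≈ 3.06×10^5 W

For two large parallel gray plates, q = σ(T₁⁴ − T₂⁴) / (1/ε₁ + 1/ε₂ − 1).
1/ε₁ + 1/ε₂ − 1 = 1/0.31 + 1/0.32 − 1 = 5.351.
T₁⁴ − T₂⁴ = 7.20×10^12 − 3.30×10^12 = 3.90×10^12 K⁴.
q = 5.67×10⁻⁸ × 3.90×10^12 / 5.351 = 41300 W/m².
Q = q·A = 41300 × 7.4 = 3.06×10^5 W.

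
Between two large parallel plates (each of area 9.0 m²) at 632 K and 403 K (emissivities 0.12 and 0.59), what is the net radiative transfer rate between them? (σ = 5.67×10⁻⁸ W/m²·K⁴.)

Q ≈ 7530 W

For two large parallel gray plates, q = σ(T₁⁴ − T₂⁴) / (1/ε₁ + 1/ε₂ − 1).
1/ε₁ + 1/ε₂ − 1 = 1/0.12 + 1/0.59 − 1 = 9.028.
T₁⁴ − T₂⁴ = 1.60×10^11 − 2.64×10^10 = 1.33×10^11 K⁴.
q = 5.67×10⁻⁸ × 1.33×10^11 / 9.028 = 836 W/m².
Q = q·A = 836 × 9.0 = 7530 W.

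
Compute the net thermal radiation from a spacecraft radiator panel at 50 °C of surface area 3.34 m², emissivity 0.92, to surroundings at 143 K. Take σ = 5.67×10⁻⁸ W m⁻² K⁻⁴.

Q ≈ 1820 W

Convert: 50 °C = 323 K.
Q = εσA(T⁴ − T_s⁴). T⁴ − T_s⁴ = (323)⁴ − (143)⁴ = 1.09×10^10 − 4.18×10^8 = 1.05×10^10 K⁴.
Q = 0.92 × 5.67×10⁻⁸ × 3.34 × 1.05×10^10 = 1820 W.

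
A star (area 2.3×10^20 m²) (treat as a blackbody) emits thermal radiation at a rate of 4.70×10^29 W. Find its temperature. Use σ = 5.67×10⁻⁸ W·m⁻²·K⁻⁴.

T ≈ 13800 K

From P = σAT⁴, T = (P / σA)^(1/4) = (4.70×10^29 / (5.67×10⁻⁸ × 2.30×10^20))^(1/4).
T = (3.60×10^16)^(1/4) = 13800 K.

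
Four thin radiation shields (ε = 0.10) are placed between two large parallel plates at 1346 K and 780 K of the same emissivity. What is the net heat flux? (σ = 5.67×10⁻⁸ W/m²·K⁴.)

q ≈ 1740 W/m²

Each of the 5 gaps contributes resistance (2/ε − 1) = 2/0.10 − 1 = 19.00; total = 95.00.
q = σ(T₁⁴ − T₂⁴) / 95.00 = 5.67×10⁻⁸ × 2.91×10^12 / 95.00 = 1740 W/m².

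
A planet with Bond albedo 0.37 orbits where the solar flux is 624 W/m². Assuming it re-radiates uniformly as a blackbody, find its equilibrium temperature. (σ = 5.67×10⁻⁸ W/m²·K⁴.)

Power absorbed = (1−a)S·πR²; power emitted = 4πR²σT⁴. Equating and cancelling πR²:
T = ((1−a)S / 4σ)^(1/4) = (393 / (4 × 5.67×10⁻⁸))^(1/4) = (1.73×10^9)^(1/4).
T = 204 K.

T ≈ 204 K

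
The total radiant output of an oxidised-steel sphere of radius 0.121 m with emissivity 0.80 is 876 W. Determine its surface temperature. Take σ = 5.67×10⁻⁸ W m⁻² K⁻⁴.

T ≈ 569 K

A = 4πr² = 4π × (0.121)² = 0.184 m².
From P = εσAT⁴, T = (P / εσA)^(1/4) = (876 / (0.80 × 5.67×10⁻⁸ × 0.184))^(1/4).
T = (1.05×10^11)^(1/4) = 569 K.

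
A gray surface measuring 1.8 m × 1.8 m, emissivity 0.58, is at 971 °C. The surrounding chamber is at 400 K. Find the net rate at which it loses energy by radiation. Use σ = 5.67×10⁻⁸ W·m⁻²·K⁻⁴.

Q ≈ 2.52×10^5 W

A = 1.8 × 1.8 = 3.24 m².
Convert: 971 °C = 1244 K.
Q = εσA(T⁴ − T_s⁴). T⁴ − T_s⁴ = (1244)⁴ − (400)⁴ = 2.39×10^12 − 2.56×10^10 = 2.37×10^12 K⁴.
Q = 0.58 × 5.67×10⁻⁸ × 3.24 × 2.37×10^12 = 2.52×10^5 W.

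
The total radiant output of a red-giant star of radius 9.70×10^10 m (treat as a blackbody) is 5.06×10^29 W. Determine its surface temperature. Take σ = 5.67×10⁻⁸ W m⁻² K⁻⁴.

T ≈ 2950 K

A = 4πr² = 4π × (9.70×10^10)² = 1.18×10^23 m².
From P = σAT⁴, T = (P / σA)^(1/4) = (5.06×10^29 / (5.67×10⁻⁸ × 1.18×10^23))^(1/4).
T = (7.55×10^13)^(1/4) = 2950 K.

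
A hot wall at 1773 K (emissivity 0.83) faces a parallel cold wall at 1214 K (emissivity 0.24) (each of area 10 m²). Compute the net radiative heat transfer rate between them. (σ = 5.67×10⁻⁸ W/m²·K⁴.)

Q ≈ 10.00×10^5 W

For two large parallel gray plates, q = σ(T₁⁴ − T₂⁴) / (1/ε₁ + 1/ε₂ − 1).
1/ε₁ + 1/ε₂ − 1 = 1/0.83 + 1/0.24 − 1 = 4.371.
T₁⁴ − T₂⁴ = 9.88×10^12 − 2.17×10^12 = 7.71×10^12 K⁴.
q = 5.67×10⁻⁸ × 7.71×10^12 / 4.371 = 100000 W/m².
Q = q·A = 100000 × 10 = 10.00×10^5 W.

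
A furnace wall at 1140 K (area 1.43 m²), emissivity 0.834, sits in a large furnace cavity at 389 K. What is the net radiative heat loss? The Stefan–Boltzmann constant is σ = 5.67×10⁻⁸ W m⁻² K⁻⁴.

Q ≈ 1.13×10^5 W

Q = εσA(T⁴ − T_s⁴). T⁴ − T_s⁴ = (1140)⁴ − (389)⁴ = 1.69×10^12 − 2.29×10^10 = 1.67×10^12 K⁴.
Q = 0.834 × 5.67×10⁻⁸ × 1.43 × 1.67×10^12 = 1.13×10^5 W.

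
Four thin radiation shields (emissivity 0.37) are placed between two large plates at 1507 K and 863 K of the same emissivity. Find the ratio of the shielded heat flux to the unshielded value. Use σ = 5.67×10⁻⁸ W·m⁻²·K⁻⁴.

With N identical shields there are N+1 = 5 gaps in series, each with the same radiative resistance, so the flux falls to 1/(N+1) of its unshielded value.

ratio ≈ 0.200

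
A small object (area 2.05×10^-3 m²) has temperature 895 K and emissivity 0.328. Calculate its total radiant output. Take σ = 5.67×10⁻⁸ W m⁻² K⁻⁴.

Stefan–Boltzmann: P = εσAT⁴ = 0.328 × 5.67×10⁻⁸ × 2.05×10^-3 × (895)⁴ = 0.328 × 5.67×10⁻⁸ × 2.05×10^-3 × 6.42×10^11.
P = 24.5 W.

P ≈ 24.5 W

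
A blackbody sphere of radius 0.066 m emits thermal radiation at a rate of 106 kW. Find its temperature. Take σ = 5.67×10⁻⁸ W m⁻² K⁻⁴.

T ≈ 2420 K

A = 4πr² = 4π × (0.066)² = 0.0547 m².
From P = σAT⁴, T = (P / σA)^(1/4) = (1.06×10^5 / (5.67×10⁻⁸ × 0.0547))^(1/4).
T = (3.42×10^13)^(1/4) = 2420 K.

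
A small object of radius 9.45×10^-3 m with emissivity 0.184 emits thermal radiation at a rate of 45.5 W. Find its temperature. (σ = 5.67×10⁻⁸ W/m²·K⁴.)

T ≈ 1400 K

A = 4πr² = 4π × (9.45×10^-3)² = 1.12×10^-3 m².
From P = εσAT⁴, T = (P / εσA)^(1/4) = (45.5 / (0.184 × 5.67×10⁻⁸ × 1.12×10^-3))^(1/4).
T = (3.89×10^12)^(1/4) = 1400 K.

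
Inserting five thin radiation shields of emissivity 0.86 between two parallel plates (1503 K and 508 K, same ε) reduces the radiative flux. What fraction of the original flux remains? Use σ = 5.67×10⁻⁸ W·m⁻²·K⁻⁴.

With N identical shields there are N+1 = 6 gaps in series, each with the same radiative resistance, so the flux falls to 1/(N+1) of its unshielded value.

ratio ≈ 0.167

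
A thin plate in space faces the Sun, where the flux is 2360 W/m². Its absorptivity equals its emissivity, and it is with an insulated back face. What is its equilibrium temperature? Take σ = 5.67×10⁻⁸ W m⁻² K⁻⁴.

Absorbed flux αS = emitted flux εσT⁴ (one radiating face); with α = ε, T = (S/σ)^(1/4).
T = (2360 / 5.67×10⁻⁸)^(1/4) = (4.16×10^10)^(1/4).
T = 452 K.

T ≈ 452 K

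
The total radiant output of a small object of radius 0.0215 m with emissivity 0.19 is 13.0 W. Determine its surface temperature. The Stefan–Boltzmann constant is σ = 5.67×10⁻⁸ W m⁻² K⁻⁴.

A = 4πr² = 4π × (0.0215)² = 5.81×10^-3 m².
From P = εσAT⁴, T = (P / εσA)^(1/4) = (13.0 / (0.19 × 5.67×10⁻⁸ × 5.81×10^-3))^(1/4).
T = (2.08×10^11)^(1/4) = 675 K.

T ≈ 675 K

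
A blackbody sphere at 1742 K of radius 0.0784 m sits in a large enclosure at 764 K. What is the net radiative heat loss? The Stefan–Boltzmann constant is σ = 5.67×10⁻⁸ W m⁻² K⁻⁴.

Q ≈ 38800 W

A = 4πr² = 4π × (0.0784)² = 0.0772 m².
Q = σA(T⁴ − T_s⁴). T⁴ − T_s⁴ = (1742)⁴ − (764)⁴ = 9.21×10^12 − 3.41×10^11 = 8.87×10^12 K⁴.
Q = 5.67×10⁻⁸ × 0.0772 × 8.87×10^12 = 38800 W.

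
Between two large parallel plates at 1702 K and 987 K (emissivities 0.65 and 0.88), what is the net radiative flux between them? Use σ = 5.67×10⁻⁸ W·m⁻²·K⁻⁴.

For two large parallel gray plates, q = σ(T₁⁴ − T₂⁴) / (1/ε₁ + 1/ε₂ − 1).
1/ε₁ + 1/ε₂ − 1 = 1/0.65 + 1/0.88 − 1 = 1.675.
T₁⁴ − T₂⁴ = 8.39×10^12 − 9.49×10^11 = 7.44×10^12 K⁴.
q = 5.67×10⁻⁸ × 7.44×10^12 / 1.675 = 2.52×10^5 W/m².

q ≈ 2.52×10^5 W/m²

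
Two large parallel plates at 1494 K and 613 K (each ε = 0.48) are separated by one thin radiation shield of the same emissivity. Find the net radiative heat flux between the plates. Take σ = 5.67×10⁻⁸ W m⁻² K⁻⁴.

q ≈ 43300 W/m²

Each of the 2 gaps contributes resistance (2/ε − 1) = 2/0.48 − 1 = 3.167; total = 6.333.
q = σ(T₁⁴ − T₂⁴) / 6.333 = 5.67×10⁻⁸ × 4.84×10^12 / 6.333 = 43300 W/m².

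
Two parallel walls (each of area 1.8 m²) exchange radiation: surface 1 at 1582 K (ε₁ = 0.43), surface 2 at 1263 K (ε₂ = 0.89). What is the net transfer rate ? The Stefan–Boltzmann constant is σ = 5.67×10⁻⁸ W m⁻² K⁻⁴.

For two large parallel gray plates, q = σ(T₁⁴ − T₂⁴) / (1/ε₁ + 1/ε₂ − 1).
1/ε₁ + 1/ε₂ − 1 = 1/0.43 + 1/0.89 − 1 = 2.449.
T₁⁴ − T₂⁴ = 6.26×10^12 − 2.54×10^12 = 3.72×10^12 K⁴.
q = 5.67×10⁻⁸ × 3.72×10^12 / 2.449 = 86100 W/m².
Q = q·A = 86100 × 1.8 = 1.55×10^5 W.

Q ≈ 1.55×10^5 W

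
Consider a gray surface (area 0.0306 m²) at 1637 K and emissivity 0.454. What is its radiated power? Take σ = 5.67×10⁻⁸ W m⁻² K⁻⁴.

P ≈ 5660 W

P = εσAT⁴ = 0.454 × 5.67×10⁻⁸ × 0.0306 × (1637)⁴ = 0.454 × 5.67×10⁻⁸ × 0.0306 × 7.18×10^12.
P = 5660 W.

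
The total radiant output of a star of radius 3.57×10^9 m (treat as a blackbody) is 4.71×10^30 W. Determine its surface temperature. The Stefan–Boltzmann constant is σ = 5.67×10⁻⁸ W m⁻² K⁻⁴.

A = 4πr² = 4π × (3.57×10^9)² = 1.60×10^20 m².
From P = σAT⁴, T = (P / σA)^(1/4) = (4.71×10^30 / (5.67×10⁻⁸ × 1.60×10^20))^(1/4).
T = (5.19×10^17)^(1/4) = 26800 K.

T ≈ 26800 K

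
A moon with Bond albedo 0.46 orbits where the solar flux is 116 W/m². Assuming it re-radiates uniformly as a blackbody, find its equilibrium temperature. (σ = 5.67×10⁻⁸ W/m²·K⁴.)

Power absorbed = (1−a)S·πR²; power emitted = 4πR²σT⁴. Equating and cancelling πR²:
T = ((1−a)S / 4σ)^(1/4) = (62.6 / (4 × 5.67×10⁻⁸))^(1/4) = (2.76×10^8)^(1/4).
T = 129 K.

T ≈ 129 K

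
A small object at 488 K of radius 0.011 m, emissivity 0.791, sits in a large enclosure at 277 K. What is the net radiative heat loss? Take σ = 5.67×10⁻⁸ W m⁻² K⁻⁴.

A = 4πr² = 4π × (0.011)² = 1.52×10^-3 m².
Q = εσA(T⁴ − T_s⁴). T⁴ − T_s⁴ = (488)⁴ − (277)⁴ = 5.67×10^10 − 5.89×10^9 = 5.08×10^10 K⁴.
Q = 0.791 × 5.67×10⁻⁸ × 1.52×10^-3 × 5.08×10^10 = 3.47 W.

Q ≈ 3.47 W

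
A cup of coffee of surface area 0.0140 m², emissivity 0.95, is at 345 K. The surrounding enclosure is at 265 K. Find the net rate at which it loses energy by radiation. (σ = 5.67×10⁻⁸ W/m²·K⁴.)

Q = εσA(T⁴ − T_s⁴). T⁴ − T_s⁴ = (345)⁴ − (265)⁴ = 1.42×10^10 − 4.93×10^9 = 9.24×10^9 K⁴.
Q = 0.95 × 5.67×10⁻⁸ × 0.0140 × 9.24×10^9 = 6.96 W.

Q ≈ 6.96 W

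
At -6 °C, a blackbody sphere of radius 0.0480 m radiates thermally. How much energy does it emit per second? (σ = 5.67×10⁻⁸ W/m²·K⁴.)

P ≈ 8.34 W

A = 4πr² = 4π × (0.0480)² = 0.0290 m².
-6 °C = 267 K.
P = σAT⁴ = 5.67×10⁻⁸ × 0.0290 × (267)⁴ = 5.67×10⁻⁸ × 0.0290 × 5.08×10^9.
P = 8.34 W.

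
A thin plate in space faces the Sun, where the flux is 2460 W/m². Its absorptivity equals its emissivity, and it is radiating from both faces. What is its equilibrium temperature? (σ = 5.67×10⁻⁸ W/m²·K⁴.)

Absorbed flux αS = emitted flux 2εσT⁴ per unit area; with α = ε this gives T = (S/2σ)^(1/4).
T = (2460 / (2 × 5.67×10⁻⁸))^(1/4) = (2.17×10^10)^(1/4).
T = 384 K.

T ≈ 384 K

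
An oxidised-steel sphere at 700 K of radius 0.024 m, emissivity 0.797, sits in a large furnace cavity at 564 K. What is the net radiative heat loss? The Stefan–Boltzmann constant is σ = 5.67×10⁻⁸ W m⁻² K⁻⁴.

A = 4πr² = 4π × (0.024)² = 7.24×10^-3 m².
Q = εσA(T⁴ − T_s⁴). T⁴ − T_s⁴ = (700)⁴ − (564)⁴ = 2.40×10^11 − 1.01×10^11 = 1.39×10^11 K⁴.
Q = 0.797 × 5.67×10⁻⁸ × 7.24×10^-3 × 1.39×10^11 = 45.4 W.

Q ≈ 45.4 W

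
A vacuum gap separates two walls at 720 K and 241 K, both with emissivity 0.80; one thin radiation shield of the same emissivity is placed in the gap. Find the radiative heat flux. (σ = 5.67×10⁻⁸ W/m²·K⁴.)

Each of the 2 gaps contributes resistance (2/ε − 1) = 2/0.80 − 1 = 1.500; total = 3.000.
q = σ(T₁⁴ − T₂⁴) / 3.000 = 5.67×10⁻⁸ × 2.65×10^11 / 3.000 = 5020 W/m².

q ≈ 5020 W/m²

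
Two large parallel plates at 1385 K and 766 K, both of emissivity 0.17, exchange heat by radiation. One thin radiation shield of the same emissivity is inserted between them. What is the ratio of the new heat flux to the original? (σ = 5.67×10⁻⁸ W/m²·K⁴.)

With N identical shields there are N+1 = 2 gaps in series, each with the same radiative resistance, so the flux falls to 1/(N+1) of its unshielded value.

ratio ≈ 0.500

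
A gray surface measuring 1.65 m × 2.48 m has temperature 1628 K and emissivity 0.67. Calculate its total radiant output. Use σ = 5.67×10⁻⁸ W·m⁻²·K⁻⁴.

P ≈ 1.09×10^6 W

A = 1.65 × 2.48 = 4.09 m².
P = εσAT⁴ = 0.67 × 5.67×10⁻⁸ × 4.09 × (1628)⁴ = 0.67 × 5.67×10⁻⁸ × 4.09 × 7.02×10^12.
P = 1.09×10^6 W.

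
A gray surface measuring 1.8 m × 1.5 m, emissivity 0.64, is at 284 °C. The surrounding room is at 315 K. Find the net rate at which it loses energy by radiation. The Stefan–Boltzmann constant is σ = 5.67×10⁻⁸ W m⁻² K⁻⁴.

A = 1.8 × 1.5 = 2.70 m².
Convert: 284 °C = 557 K.
Q = εσA(T⁴ − T_s⁴). T⁴ − T_s⁴ = (557)⁴ − (315)⁴ = 9.63×10^10 − 9.85×10^9 = 8.64×10^10 K⁴.
Q = 0.64 × 5.67×10⁻⁸ × 2.70 × 8.64×10^10 = 8470 W.

Q ≈ 8470 W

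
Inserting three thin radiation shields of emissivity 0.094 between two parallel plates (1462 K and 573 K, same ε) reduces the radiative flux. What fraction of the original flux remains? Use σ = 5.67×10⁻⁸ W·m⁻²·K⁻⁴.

With N identical shields there are N+1 = 4 gaps in series, each with the same radiative resistance, so the flux falls to 1/(N+1) of its unshielded value.

ratio ≈ 0.250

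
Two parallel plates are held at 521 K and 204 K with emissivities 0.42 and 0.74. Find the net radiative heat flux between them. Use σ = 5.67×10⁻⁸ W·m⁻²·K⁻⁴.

q ≈ 1490 W/m²

For two large parallel gray plates, q = σ(T₁⁴ − T₂⁴) / (1/ε₁ + 1/ε₂ − 1).
1/ε₁ + 1/ε₂ − 1 = 1/0.42 + 1/0.74 − 1 = 2.732.
T₁⁴ − T₂⁴ = 7.37×10^10 − 1.73×10^9 = 7.19×10^10 K⁴.
q = 5.67×10⁻⁸ × 7.19×10^10 / 2.732 = 1490 W/m².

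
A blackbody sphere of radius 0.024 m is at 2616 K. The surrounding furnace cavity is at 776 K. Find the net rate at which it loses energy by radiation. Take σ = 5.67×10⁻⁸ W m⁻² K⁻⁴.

Q ≈ 19100 W

A = 4πr² = 4π × (0.024)² = 7.24×10^-3 m².
Q = σA(T⁴ − T_s⁴). T⁴ − T_s⁴ = (2616)⁴ − (776)⁴ = 4.68×10^13 − 3.63×10^11 = 4.65×10^13 K⁴.
Q = 5.67×10⁻⁸ × 7.24×10^-3 × 4.65×10^13 = 19100 W.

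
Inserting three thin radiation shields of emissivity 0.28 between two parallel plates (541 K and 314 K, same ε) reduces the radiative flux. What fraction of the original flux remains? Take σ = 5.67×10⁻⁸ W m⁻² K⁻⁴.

With N identical shields there are N+1 = 4 gaps in series, each with the same radiative resistance, so the flux falls to 1/(N+1) of its unshielded value.

ratio ≈ 0.250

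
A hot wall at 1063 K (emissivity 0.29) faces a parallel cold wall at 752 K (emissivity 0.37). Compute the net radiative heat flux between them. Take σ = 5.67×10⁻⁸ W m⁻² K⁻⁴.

For two large parallel gray plates, q = σ(T₁⁴ − T₂⁴) / (1/ε₁ + 1/ε₂ − 1).
1/ε₁ + 1/ε₂ − 1 = 1/0.29 + 1/0.37 − 1 = 5.151.
T₁⁴ − T₂⁴ = 1.28×10^12 − 3.20×10^11 = 9.57×10^11 K⁴.
q = 5.67×10⁻⁸ × 9.57×10^11 / 5.151 = 10500 W/m².

q ≈ 10500 W/m²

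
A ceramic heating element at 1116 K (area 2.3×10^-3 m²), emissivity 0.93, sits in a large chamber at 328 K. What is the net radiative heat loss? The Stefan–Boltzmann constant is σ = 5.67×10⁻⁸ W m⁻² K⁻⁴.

Q = εσA(T⁴ − T_s⁴). T⁴ − T_s⁴ = (1116)⁴ − (328)⁴ = 1.55×10^12 − 1.16×10^10 = 1.54×10^12 K⁴.
Q = 0.93 × 5.67×10⁻⁸ × 2.30×10^-3 × 1.54×10^12 = 187 W.

Q ≈ 187 W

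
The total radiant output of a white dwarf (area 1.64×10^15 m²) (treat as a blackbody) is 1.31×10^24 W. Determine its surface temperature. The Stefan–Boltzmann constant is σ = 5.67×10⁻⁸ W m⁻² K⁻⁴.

From P = σAT⁴, T = (P / σA)^(1/4) = (1.31×10^24 / (5.67×10⁻⁸ × 1.64×10^15))^(1/4).
T = (1.41×10^16)^(1/4) = 10900 K.

T ≈ 10900 K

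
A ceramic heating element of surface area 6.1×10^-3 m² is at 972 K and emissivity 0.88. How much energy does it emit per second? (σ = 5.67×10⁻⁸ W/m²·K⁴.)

Stefan–Boltzmann: P = εσAT⁴ = 0.88 × 5.67×10⁻⁸ × 6.10×10^-3 × (972)⁴ = 0.88 × 5.67×10⁻⁸ × 6.10×10^-3 × 8.93×10^11.
P = 272 W.

P ≈ 272 W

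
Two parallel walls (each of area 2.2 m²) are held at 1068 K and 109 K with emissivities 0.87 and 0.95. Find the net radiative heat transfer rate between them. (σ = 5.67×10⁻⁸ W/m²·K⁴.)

For two large parallel gray plates, q = σ(T₁⁴ − T₂⁴) / (1/ε₁ + 1/ε₂ − 1).
1/ε₁ + 1/ε₂ − 1 = 1/0.87 + 1/0.95 − 1 = 1.202.
T₁⁴ − T₂⁴ = 1.30×10^12 − 1.41×10^8 = 1.30×10^12 K⁴.
q = 5.67×10⁻⁸ × 1.30×10^12 / 1.202 = 61400 W/m².
Q = q·A = 61400 × 2.2 = 1.35×10^5 W.

Q ≈ 1.35×10^5 W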